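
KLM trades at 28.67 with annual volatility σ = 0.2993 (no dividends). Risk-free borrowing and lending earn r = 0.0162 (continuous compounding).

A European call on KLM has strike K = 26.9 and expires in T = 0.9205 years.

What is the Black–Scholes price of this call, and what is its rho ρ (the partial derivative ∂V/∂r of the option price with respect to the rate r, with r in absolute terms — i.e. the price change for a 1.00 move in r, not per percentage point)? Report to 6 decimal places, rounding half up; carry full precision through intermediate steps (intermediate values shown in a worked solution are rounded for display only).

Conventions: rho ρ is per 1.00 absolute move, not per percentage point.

σ√T = 0.2993·√0.9205 = 0.287156
d₁ = (ln(S/K) + (r+σ²/2)T) / (σ√T) = (ln(28.67/26.9) + (0.0162+0.2993²/2)·0.9205) / 0.287156 = (0.063725 + 0.056142) / 0.287156 = 0.417426
d₂ = d₁ − σ√T = 0.417426 − 0.287156 = 0.130269
e^{−rT} = 0.985199
N(d₁) = 0.661816,  N(d₂) = 0.551823
Call price V = S·N(d₁) − K·e^{−rT}·N(d₂) = 18.974279 − 14.624334 = 4.349945
ρ = K·T·e^{−rT}·N(d₂) = 13.461699

price = 4.349945
ρ = 13.461699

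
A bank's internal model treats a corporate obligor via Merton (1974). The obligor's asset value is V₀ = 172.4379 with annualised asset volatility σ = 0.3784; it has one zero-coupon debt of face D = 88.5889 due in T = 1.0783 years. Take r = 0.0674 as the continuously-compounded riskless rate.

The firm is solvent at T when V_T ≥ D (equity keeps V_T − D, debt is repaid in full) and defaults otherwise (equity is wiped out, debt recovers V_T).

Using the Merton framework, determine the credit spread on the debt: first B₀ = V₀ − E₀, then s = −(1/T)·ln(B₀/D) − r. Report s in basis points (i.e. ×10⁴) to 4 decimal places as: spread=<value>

Equity is a call on the firm's assets struck at D = 88.5889:
d₁ = [ln(V₀/D) + (r + σ²/2)T] / (σ√T)
   = [ln(172.4379/88.5889) + (0.0674 + 0.5·0.3784²)·1.0783] / (0.3784·√1.0783)
   = [0.666031 + 0.149876] / 0.392935 = 2.076442
d₂ = d₁ − σ√T = 2.076442 − 0.392935 = 1.683507
N(d₁) = 0.981073,  N(d₂) = 0.953861,  e^(−rT) = 0.929901
E₀ = V₀·N(d₁) − D·e^(−rT)·N(d₂)
   = 172.4379·0.981073 − 88.5889·0.929901·0.953861 = 90.596201
B₀ = V₀ − E₀ = 172.4379 − 90.596201 = 81.841699
spread = −(1/T)·ln(B₀/D) − r = −(1/1.0783)·ln(81.841699/88.5889) − 0.0674 = 0.00606720
in basis points: 0.00606720 × 10⁴ = 60.6720 bp

spread=60.6720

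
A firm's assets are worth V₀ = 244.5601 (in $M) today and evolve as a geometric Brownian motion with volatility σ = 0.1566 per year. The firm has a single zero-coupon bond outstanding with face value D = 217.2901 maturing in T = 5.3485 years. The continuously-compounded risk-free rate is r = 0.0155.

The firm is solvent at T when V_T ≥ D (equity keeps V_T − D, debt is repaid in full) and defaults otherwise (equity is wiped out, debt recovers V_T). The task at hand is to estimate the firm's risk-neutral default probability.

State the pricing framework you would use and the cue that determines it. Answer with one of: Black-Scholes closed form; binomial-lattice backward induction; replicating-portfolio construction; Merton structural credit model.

framework: Merton structural credit model

Key observation: the asked-for credit quantity lives on the firm's capital structure — asset value, asset volatility, debt face 217.2901 — which is the structural model's domain.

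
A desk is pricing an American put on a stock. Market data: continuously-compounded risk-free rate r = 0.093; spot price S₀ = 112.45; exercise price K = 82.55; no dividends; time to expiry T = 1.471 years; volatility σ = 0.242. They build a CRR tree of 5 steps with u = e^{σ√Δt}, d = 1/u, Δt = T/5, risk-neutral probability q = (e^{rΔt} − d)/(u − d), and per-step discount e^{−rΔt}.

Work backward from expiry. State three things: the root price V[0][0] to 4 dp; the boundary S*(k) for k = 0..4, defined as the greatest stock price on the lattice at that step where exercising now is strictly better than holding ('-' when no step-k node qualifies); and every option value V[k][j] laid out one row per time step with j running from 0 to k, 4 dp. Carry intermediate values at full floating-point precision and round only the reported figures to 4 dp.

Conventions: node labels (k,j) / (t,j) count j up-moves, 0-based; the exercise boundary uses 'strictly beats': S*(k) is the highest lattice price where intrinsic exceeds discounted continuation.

Δt=0.29420  u=1.14027  d=0.87699  q=0.57259  discount=0.97301
step 5 (expiry): payoffs max(K−S,0) = 24.2150 6.7025 0.0000 0.0000 0.0000 0.0000
step 4: (k=4,j=0): S=66.5174, K−S=16.0326, hold=13.8046 ⇒ V=16.0326 exercise | (k=4,j=1): S=86.4863, K−S=0.0000, hold=2.7874 ⇒ V=2.7874 continue | (k=4,j=2): S=112.4500, K−S=0.0000, hold=0.0000 ⇒ V=0.0000 continue | (k=4,j=3): S=146.2081, K−S=0.0000, hold=0.0000 ⇒ V=0.0000 continue | (k=4,j=4): S=190.1007, K−S=0.0000, hold=0.0000 ⇒ V=0.0000 continue  boundary S*=66.5174
step 3: (k=3,j=0): S=75.8475, K−S=6.7025, hold=8.2205 ⇒ V=8.2205 continue | (k=3,j=1): S=98.6174, K−S=0.0000, hold=1.1592 ⇒ V=1.1592 continue | (k=3,j=2): S=128.2229, K−S=0.0000, hold=0.0000 ⇒ V=0.0000 continue | (k=3,j=3): S=166.7161, K−S=0.0000, hold=0.0000 ⇒ V=0.0000 continue  boundary S*=-
step 2: (k=2,j=0): S=86.4863, K−S=0.0000, hold=4.0645 ⇒ V=4.0645 continue | (k=2,j=1): S=112.4500, K−S=0.0000, hold=0.4821 ⇒ V=0.4821 continue | (k=2,j=2): S=146.2081, K−S=0.0000, hold=0.0000 ⇒ V=0.0000 continue  boundary S*=-
step 1: (k=1,j=0): S=98.6174, K−S=0.0000, hold=1.9589 ⇒ V=1.9589 continue | (k=1,j=1): S=128.2229, K−S=0.0000, hold=0.2005 ⇒ V=0.2005 continue  boundary S*=-
step 0: (k=0,j=0): S=112.4500, K−S=0.0000, hold=0.9264 ⇒ V=0.9264 continue  boundary S*=-

price = 0.9264
boundary = - - - - 66.5174
tree:
0.9264
1.9589 0.2005
4.0645 0.4821 0.0000
8.2205 1.1592 0.0000 0.0000
16.0326 2.7874 0.0000 0.0000 0.0000
24.2150 6.7025 0.0000 0.0000 0.0000 0.0000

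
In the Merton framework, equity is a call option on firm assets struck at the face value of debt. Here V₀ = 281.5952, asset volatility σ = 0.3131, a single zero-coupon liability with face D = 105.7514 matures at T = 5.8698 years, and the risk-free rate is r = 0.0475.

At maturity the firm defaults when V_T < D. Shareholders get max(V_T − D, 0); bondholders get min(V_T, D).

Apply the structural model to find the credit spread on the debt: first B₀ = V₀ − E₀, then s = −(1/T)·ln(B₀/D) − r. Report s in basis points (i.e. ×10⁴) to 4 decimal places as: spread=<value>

With assets at 281.5952 and a single debt payment of 105.7514 at 5.8698 years:
d₁ = [ln(V₀/D) + (r + σ²/2)T] / (σ√T)
   = [ln(281.5952/105.7514) + (0.0475 + 0.5·0.3131²)·5.8698] / (0.3131·√5.8698)
   = [0.979380 + 0.566528] / 0.758568 = 2.037928
d₂ = d₁ − σ√T = 2.037928 − 0.758568 = 1.279360
N(d₁) = 0.979221,  N(d₂) = 0.899615,  e^(−rT) = 0.756679
E₀ = V₀·N(d₁) − D·e^(−rT)·N(d₂)
   = 281.5952·0.979221 − 105.7514·0.756679·0.899615 = 203.756956
B₀ = V₀ − E₀ = 281.5952 − 203.756956 = 77.838244
spread = −(1/T)·ln(B₀/D) − r = −(1/5.8698)·ln(77.838244/105.7514) − 0.0475 = 0.00470930
in basis points: 0.00470930 × 10⁴ = 47.0930 bp

spread=47.0930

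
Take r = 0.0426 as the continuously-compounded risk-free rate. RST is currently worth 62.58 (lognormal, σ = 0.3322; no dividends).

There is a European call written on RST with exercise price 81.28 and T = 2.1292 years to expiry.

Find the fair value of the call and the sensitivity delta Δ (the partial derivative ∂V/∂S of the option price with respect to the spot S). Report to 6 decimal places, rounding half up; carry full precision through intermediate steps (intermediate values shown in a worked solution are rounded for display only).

σ√T = 0.3322·√2.1292 = 0.484739
d₁ = (ln(S/K) + (r+σ²/2)T) / (σ√T) = (ln(62.58/81.28) + (0.0426+0.3322²/2)·2.1292) / 0.484739 = (-0.261454 + 0.208190) / 0.484739 = -0.109883
d₂ = d₁ − σ√T = -0.109883 − 0.484739 = -0.594622
e^{−rT} = 0.913288
N(d₁) = 0.456251,  N(d₂) = 0.276048
Call price V = S·N(d₁) − K·e^{−rT}·N(d₂) = 28.552199 − 20.491626 = 8.060573
Δ = N(d₁) = 0.456251

price = 8.060573
Δ = 0.456251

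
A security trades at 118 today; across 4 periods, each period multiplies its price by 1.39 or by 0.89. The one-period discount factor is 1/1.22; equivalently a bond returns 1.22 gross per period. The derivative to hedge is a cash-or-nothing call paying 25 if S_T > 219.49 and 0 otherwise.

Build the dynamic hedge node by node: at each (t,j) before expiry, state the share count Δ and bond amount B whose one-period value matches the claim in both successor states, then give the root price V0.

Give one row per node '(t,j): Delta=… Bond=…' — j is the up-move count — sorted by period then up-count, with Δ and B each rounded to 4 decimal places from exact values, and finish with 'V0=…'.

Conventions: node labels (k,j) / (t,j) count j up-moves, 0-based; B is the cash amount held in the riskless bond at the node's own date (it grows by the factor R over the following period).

Risk-neutral probability p* = (R−d)/(u−d) = (1.22−0.89)/(1.39−0.89) = 0.6600.
Terminal payoffs: V(4,0)=0.0000, V(4,1)=0.0000, V(4,2)=0.0000, V(4,3)=25.0000, V(4,4)=25.0000
  t=3,j=0: stock 83.1863 → up 115.6290 (V=0.0000), down 74.0358 (V=0.0000). Price 0.0000; hedge Δ=0.0000, bond B=0.0000.
  t=3,j=1: stock 129.9202 → up 180.5891 (V=0.0000), down 115.6290 (V=0.0000). Price 0.0000; hedge Δ=0.0000, bond B=0.0000.
  t=3,j=2: stock 202.9091 → up 282.0437 (V=25.0000), down 180.5891 (V=0.0000). Price 13.5246; hedge Δ=0.2464, bond B=-36.4754.
  t=3,j=3: stock 316.9030 → up 440.4952 (V=25.0000), down 282.0437 (V=25.0000). Price 20.4918; hedge Δ=0.0000, bond B=20.4918.
  t=2,j=0: stock 93.4678 → up 129.9202 (V=0.0000), down 83.1863 (V=0.0000). Price 0.0000; hedge Δ=0.0000, bond B=0.0000.
  t=2,j=1: stock 145.9778 → up 202.9091 (V=13.5246), down 129.9202 (V=0.0000). Price 7.3166; hedge Δ=0.1853, bond B=-19.7326.
  t=2,j=2: stock 227.9878 → up 316.9030 (V=20.4918), down 202.9091 (V=13.5246). Price 14.8549; hedge Δ=0.0611, bond B=0.9205.
  t=1,j=0: stock 105.0200 → up 145.9778 (V=7.3166), down 93.4678 (V=0.0000). Price 3.9582; hedge Δ=0.1393, bond B=-10.6750.
  t=1,j=1: stock 164.0200 → up 227.9878 (V=14.8549), down 145.9778 (V=7.3166). Price 10.0753; hedge Δ=0.0919, bond B=-5.0013.
  t=0,j=0: stock 118.0000 → up 164.0200 (V=10.0753), down 105.0200 (V=3.9582). Price 6.5537; hedge Δ=0.1037, bond B=-5.6806.
As a check, the time-0 holding Δ(0,0)·S0 + B(0,0) comes to 6.5537 — exactly V0.

(0,0): Delta=0.1037 Bond=-5.6806
(1,0): Delta=0.1393 Bond=-10.6750
(1,1): Delta=0.0919 Bond=-5.0013
(2,0): Delta=0.0000 Bond=0.0000
(2,1): Delta=0.1853 Bond=-19.7326
(2,2): Delta=0.0611 Bond=0.9205
(3,0): Delta=0.0000 Bond=0.0000
(3,1): Delta=0.0000 Bond=0.0000
(3,2): Delta=0.2464 Bond=-36.4754
(3,3): Delta=0.0000 Bond=20.4918
V0=6.5537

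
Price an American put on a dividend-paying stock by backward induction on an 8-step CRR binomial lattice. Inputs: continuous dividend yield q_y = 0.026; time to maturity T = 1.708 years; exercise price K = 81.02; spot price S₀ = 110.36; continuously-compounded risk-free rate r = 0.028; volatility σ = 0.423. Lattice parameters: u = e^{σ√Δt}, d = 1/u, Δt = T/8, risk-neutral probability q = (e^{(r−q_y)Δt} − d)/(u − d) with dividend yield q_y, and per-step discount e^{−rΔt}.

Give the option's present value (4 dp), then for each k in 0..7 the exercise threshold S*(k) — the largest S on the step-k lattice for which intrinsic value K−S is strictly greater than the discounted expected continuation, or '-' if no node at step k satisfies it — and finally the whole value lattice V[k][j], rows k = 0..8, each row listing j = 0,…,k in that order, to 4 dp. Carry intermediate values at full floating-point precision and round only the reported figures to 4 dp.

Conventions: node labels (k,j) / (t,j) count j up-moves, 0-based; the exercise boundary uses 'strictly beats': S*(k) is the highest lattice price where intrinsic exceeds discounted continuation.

params: Δt=0.21350 u=1.21586 d=0.82246 q=0.45238 e^(-rΔt)=0.99404
t_8 payoffs: 57.9130 46.8606 30.5216 6.3675 0.0000 0.0000 0.0000 0.0000 0.0000
t_7: node(7,0) S=28.0949 payoff=52.9251 vs cont=52.5978 → 52.9251 [stop]  node(7,1) S=41.5331 payoff=39.4869 vs cont=39.2340 → 39.4869 [stop]  node(7,2) S=61.3990 payoff=19.6210 vs cont=19.4780 → 19.6210 [stop]  node(7,3) S=90.7670 payoff=0.0000 vs cont=3.4662 → 3.4662 [wait]  node(7,4) S=134.1823 payoff=0.0000 vs cont=0.0000 → 0.0000 [wait]  node(7,5) S=198.3638 payoff=0.0000 vs cont=0.0000 → 0.0000 [wait]  node(7,6) S=293.2443 payoff=0.0000 vs cont=0.0000 → 0.0000 [wait]  node(7,7) S=433.5075 payoff=0.0000 vs cont=0.0000 → 0.0000 [wait]  ⇒ S*(7)=61.3990
t_6: node(6,0) S=34.1594 payoff=46.8606 vs cont=46.5668 → 46.8606 [stop]  node(6,1) S=50.4984 payoff=30.5216 vs cont=30.3183 → 30.5216 [stop]  node(6,2) S=74.6525 payoff=6.3675 vs cont=12.2396 → 12.2396 [wait]  node(6,3) S=110.3600 payoff=0.0000 vs cont=1.8868 → 1.8868 [wait]  node(6,4) S=163.1469 payoff=0.0000 vs cont=0.0000 → 0.0000 [wait]  node(6,5) S=241.1826 payoff=0.0000 vs cont=0.0000 → 0.0000 [wait]  node(6,6) S=356.5440 payoff=0.0000 vs cont=0.0000 → 0.0000 [wait]  ⇒ S*(6)=50.4984
t_5: node(5,0) S=41.5331 payoff=39.4869 vs cont=39.2340 → 39.4869 [stop]  node(5,1) S=61.3990 payoff=19.6210 vs cont=22.1186 → 22.1186 [wait]  node(5,2) S=90.7670 payoff=0.0000 vs cont=7.5112 → 7.5112 [wait]  node(5,3) S=134.1823 payoff=0.0000 vs cont=1.0271 → 1.0271 [wait]  node(5,4) S=198.3638 payoff=0.0000 vs cont=0.0000 → 0.0000 [wait]  node(5,5) S=293.2443 payoff=0.0000 vs cont=0.0000 → 0.0000 [wait]  ⇒ S*(5)=41.5331
t_4: node(4,0) S=50.4984 payoff=30.5216 vs cont=31.4414 → 31.4414 [wait]  node(4,1) S=74.6525 payoff=6.3675 vs cont=15.4181 → 15.4181 [wait]  node(4,2) S=110.3600 payoff=0.0000 vs cont=4.5507 → 4.5507 [wait]  node(4,3) S=163.1469 payoff=0.0000 vs cont=0.5591 → 0.5591 [wait]  node(4,4) S=241.1826 payoff=0.0000 vs cont=0.0000 → 0.0000 [wait]  ⇒ S*(4)=-
t_3: node(3,0) S=61.3990 payoff=19.6210 vs cont=24.0486 → 24.0486 [wait]  node(3,1) S=90.7670 payoff=0.0000 vs cont=10.4393 → 10.4393 [wait]  node(3,2) S=134.1823 payoff=0.0000 vs cont=2.7286 → 2.7286 [wait]  node(3,3) S=198.3638 payoff=0.0000 vs cont=0.3044 → 0.3044 [wait]  ⇒ S*(3)=-
t_2: node(2,0) S=74.6525 payoff=6.3675 vs cont=17.7854 → 17.7854 [wait]  node(2,1) S=110.3600 payoff=0.0000 vs cont=6.9097 → 6.9097 [wait]  node(2,2) S=163.1469 payoff=0.0000 vs cont=1.6222 → 1.6222 [wait]  ⇒ S*(2)=-
t_1: node(1,0) S=90.7670 payoff=0.0000 vs cont=12.7888 → 12.7888 [wait]  node(1,1) S=134.1823 payoff=0.0000 vs cont=4.4908 → 4.4908 [wait]  ⇒ S*(1)=-
t_0: node(0,0) S=110.3600 payoff=0.0000 vs cont=8.9812 → 8.9812 [wait]  ⇒ S*(0)=-

price = 8.9812
boundary = - - - - - 41.5331 50.4984 61.3990
tree:
8.9812
12.7888 4.4908
17.7854 6.9097 1.6222
24.0486 10.4393 2.7286 0.3044
31.4414 15.4181 4.5507 0.5591 0.0000
39.4869 22.1186 7.5112 1.0271 0.0000 0.0000
46.8606 30.5216 12.2396 1.8868 0.0000 0.0000 0.0000
52.9251 39.4869 19.6210 3.4662 0.0000 0.0000 0.0000 0.0000
57.9130 46.8606 30.5216 6.3675 0.0000 0.0000 0.0000 0.0000 0.0000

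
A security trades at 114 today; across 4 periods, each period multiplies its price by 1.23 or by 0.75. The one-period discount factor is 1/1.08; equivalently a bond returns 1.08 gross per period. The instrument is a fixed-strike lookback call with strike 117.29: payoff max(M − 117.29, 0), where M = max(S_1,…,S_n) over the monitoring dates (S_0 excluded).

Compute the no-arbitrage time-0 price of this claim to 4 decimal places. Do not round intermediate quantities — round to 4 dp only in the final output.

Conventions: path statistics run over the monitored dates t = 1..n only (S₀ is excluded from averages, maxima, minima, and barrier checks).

Risk-neutral up-probability p* = (R−d)/(u−d) = (1.08−0.75)/(1.23−0.75) = 0.6875; the claim prices as the p*-weighted sum of path payoffs discounted by R^4.
Enumerate all 2^4 = 16 price paths (U = up ×1.23, D = down ×0.75); each path with k up-moves has probability p*^k·(1−p*)^(4−k).
DDDD: M=85.5000, payoff=0.0000, prob=0.009537
UDDD: M=140.2200, payoff=22.9300, prob=0.020981
DUDD: M=105.1650, payoff=0.0000, prob=0.020981
UUDD: M=172.4706, payoff=55.1806, prob=0.046158
DDUD: M=85.5000, payoff=0.0000, prob=0.020981
UDUD: M=140.2200, payoff=22.9300, prob=0.046158
DUUD: M=129.3529, payoff=12.0630, prob=0.046158
UUUD: M=212.1388, payoff=94.8488, prob=0.101547
DDDU: M=85.5000, payoff=0.0000, prob=0.020981
UDDU: M=140.2200, payoff=22.9300, prob=0.046158
DUDU: M=105.1650, payoff=0.0000, prob=0.046158
UUDU: M=172.4706, payoff=55.1806, prob=0.101547
DDUU: M=97.0147, payoff=0.0000, prob=0.046158
UDUU: M=159.1041, payoff=41.8141, prob=0.101547
DUUU: M=159.1041, payoff=41.8141, prob=0.101547
UUUU: M=260.9308, payoff=143.6408, prob=0.223404
Price = Σ prob·payoff / R^4 = 61.518913 / 1.360489 = 45.2182

price = 45.2182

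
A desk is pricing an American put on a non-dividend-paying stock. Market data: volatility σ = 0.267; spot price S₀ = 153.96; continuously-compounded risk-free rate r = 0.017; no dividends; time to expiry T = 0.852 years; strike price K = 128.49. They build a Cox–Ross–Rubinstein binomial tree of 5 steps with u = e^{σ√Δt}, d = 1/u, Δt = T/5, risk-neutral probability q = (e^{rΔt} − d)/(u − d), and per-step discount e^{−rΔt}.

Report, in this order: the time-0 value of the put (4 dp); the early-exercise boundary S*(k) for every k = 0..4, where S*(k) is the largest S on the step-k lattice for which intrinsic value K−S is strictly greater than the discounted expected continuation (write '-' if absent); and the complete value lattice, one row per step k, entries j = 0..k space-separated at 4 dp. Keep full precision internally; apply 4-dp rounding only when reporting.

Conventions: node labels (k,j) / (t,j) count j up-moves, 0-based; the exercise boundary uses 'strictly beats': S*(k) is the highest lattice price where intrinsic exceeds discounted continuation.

Δt=0.17040  u=1.11652  d=0.89564  q=0.48561  discount=0.99711
step 5 (expiry): payoffs max(K−S,0) = 39.7588 17.8763 0.0000 0.0000 0.0000 0.0000
step 4: (k=4,j=0): S=99.0701, K−S=29.4199, hold=29.0483 ⇒ V=29.4199 exercise | (k=4,j=1): S=123.5023, K−S=4.9877, hold=9.1688 ⇒ V=9.1688 continue | (k=4,j=2): S=153.9600, K−S=0.0000, hold=0.0000 ⇒ V=0.0000 continue | (k=4,j=3): S=191.9290, K−S=0.0000, hold=0.0000 ⇒ V=0.0000 continue | (k=4,j=4): S=239.2618, K−S=0.0000, hold=0.0000 ⇒ V=0.0000 continue  boundary S*=99.0701
step 3: (k=3,j=0): S=110.6137, K−S=17.8763, hold=19.5292 ⇒ V=19.5292 continue | (k=3,j=1): S=137.8928, K−S=0.0000, hold=4.7027 ⇒ V=4.7027 continue | (k=3,j=2): S=171.8994, K−S=0.0000, hold=0.0000 ⇒ V=0.0000 continue | (k=3,j=3): S=214.2925, K−S=0.0000, hold=0.0000 ⇒ V=0.0000 continue  boundary S*=-
step 2: (k=2,j=0): S=123.5023, K−S=4.9877, hold=12.2937 ⇒ V=12.2937 continue | (k=2,j=1): S=153.9600, K−S=0.0000, hold=2.4121 ⇒ V=2.4121 continue | (k=2,j=2): S=191.9290, K−S=0.0000, hold=0.0000 ⇒ V=0.0000 continue  boundary S*=-
step 1: (k=1,j=0): S=137.8928, K−S=0.0000, hold=7.4734 ⇒ V=7.4734 continue | (k=1,j=1): S=171.8994, K−S=0.0000, hold=1.2372 ⇒ V=1.2372 continue  boundary S*=-
step 0: (k=0,j=0): S=153.9600, K−S=0.0000, hold=4.4322 ⇒ V=4.4322 continue  boundary S*=-

price = 4.4322
boundary = - - - - 99.0701
tree:
4.4322
7.4734 1.2372
12.2937 2.4121 0.0000
19.5292 4.7027 0.0000 0.0000
29.4199 9.1688 0.0000 0.0000 0.0000
39.7588 17.8763 0.0000 0.0000 0.0000 0.0000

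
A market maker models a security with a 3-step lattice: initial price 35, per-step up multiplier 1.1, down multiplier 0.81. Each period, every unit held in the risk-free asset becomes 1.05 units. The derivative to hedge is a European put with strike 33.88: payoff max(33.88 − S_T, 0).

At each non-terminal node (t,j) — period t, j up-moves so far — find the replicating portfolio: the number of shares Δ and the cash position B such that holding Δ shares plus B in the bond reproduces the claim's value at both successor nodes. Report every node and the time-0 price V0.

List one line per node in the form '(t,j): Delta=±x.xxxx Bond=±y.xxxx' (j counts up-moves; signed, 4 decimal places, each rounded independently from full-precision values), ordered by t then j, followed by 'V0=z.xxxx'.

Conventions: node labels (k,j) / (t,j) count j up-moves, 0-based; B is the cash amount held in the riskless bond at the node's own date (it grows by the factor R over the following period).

Risk-neutral probability p* = (R−d)/(u−d) = (1.05−0.81)/(1.1−0.81) = 0.8276.
Expiry values: V(3,0)=15.2796, V(3,1)=8.6201, V(3,2)=0.0000, V(3,3)=0.0000
  t=2,j=0: stock 22.9635 → up 25.2599 (V=8.6201), down 18.6004 (V=15.2796). Price 9.3032; hedge Δ=-1.0000, bond B=32.2667.
  t=2,j=1: stock 31.1850 → up 34.3035 (V=0.0000), down 25.2599 (V=8.6201). Price 1.4155; hedge Δ=-0.9532, bond B=31.1401.
  t=2,j=2: stock 42.3500 → up 46.5850 (V=0.0000), down 34.3035 (V=0.0000). Price 0.0000; hedge Δ=0.0000, bond B=0.0000.
  t=1,j=0: stock 28.3500 → up 31.1850 (V=1.4155), down 22.9635 (V=9.3032). Price 2.6432; hedge Δ=-0.9594, bond B=29.8422.
  t=1,j=1: stock 38.5000 → up 42.3500 (V=0.0000), down 31.1850 (V=1.4155). Price 0.2324; hedge Δ=-0.1268, bond B=5.1133.
  t=0,j=0: stock 35.0000 → up 38.5000 (V=0.2324), down 28.3500 (V=2.6432). Price 0.6172; hedge Δ=-0.2375, bond B=8.9304.
As a check, the time-0 holding Δ(0,0)·S0 + B(0,0) comes to 0.6172 — exactly V0.

(0,0): Delta=-0.2375 Bond=8.9304
(1,0): Delta=-0.9594 Bond=29.8422
(1,1): Delta=-0.1268 Bond=5.1133
(2,0): Delta=-1.0000 Bond=32.2667
(2,1): Delta=-0.9532 Bond=31.1401
(2,2): Delta=0.0000 Bond=0.0000
V0=0.6172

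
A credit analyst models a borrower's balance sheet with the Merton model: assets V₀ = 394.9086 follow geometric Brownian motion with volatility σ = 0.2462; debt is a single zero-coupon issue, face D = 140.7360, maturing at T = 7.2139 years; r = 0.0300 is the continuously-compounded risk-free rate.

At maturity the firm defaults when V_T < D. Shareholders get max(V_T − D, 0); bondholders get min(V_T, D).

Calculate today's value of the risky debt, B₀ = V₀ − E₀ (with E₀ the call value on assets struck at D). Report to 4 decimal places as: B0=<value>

Apply the equity-as-call identities (strike 140.7360, horizon 7.2139 years):
d₁ = [ln(V₀/D) + (r + σ²/2)T] / (σ√T)
   = [ln(394.9086/140.7360) + (0.0300 + 0.5·0.2462²)·7.2139] / (0.2462·√7.2139)
   = [1.031769 + 0.435050] / 0.661261 = 2.218214
d₂ = d₁ − σ√T = 2.218214 − 0.661261 = 1.556952
N(d₁) = 0.986730,  N(d₂) = 0.940259,  e^(−rT) = 0.805399
E₀ = V₀·N(d₁) − D·e^(−rT)·N(d₂)
   = 394.9086·0.986730 − 140.7360·0.805399·0.940259 = 283.090975
B₀ = V₀ − E₀ = 394.9086 − 283.090975 = 111.817625

B0=111.8176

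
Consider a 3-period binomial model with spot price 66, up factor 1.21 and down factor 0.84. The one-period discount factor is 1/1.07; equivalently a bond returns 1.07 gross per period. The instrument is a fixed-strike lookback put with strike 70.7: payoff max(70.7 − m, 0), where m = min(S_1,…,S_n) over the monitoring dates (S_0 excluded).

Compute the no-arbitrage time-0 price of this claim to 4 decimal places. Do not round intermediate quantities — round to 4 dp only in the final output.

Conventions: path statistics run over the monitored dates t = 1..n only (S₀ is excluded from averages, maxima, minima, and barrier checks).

With p* = (R−d)/(u−d) = 0.6216, sum probability × payoff across the paths and divide by R^3.
Enumerate all 2^3 = 8 price paths (U = up ×1.21, D = down ×0.84); each path with k up-moves has probability p*^k·(1−p*)^(3−k).
DDD: m=39.1185, payoff=31.5815, prob=0.054173
UDD: m=56.3492, payoff=14.3508, prob=0.088998
DUD: m=55.4400, payoff=15.2600, prob=0.088998
UUD: m=79.8600, payoff=0.0000, prob=0.146210
DDU: m=46.5696, payoff=24.1304, prob=0.088998
UDU: m=67.0824, payoff=3.6176, prob=0.146210
DUU: m=55.4400, payoff=15.2600, prob=0.146210
UUU: m=79.8600, payoff=0.0000, prob=0.240203
Price = Σ prob·payoff / R^3 = 9.253795 / 1.225043 = 7.5539

price = 7.5539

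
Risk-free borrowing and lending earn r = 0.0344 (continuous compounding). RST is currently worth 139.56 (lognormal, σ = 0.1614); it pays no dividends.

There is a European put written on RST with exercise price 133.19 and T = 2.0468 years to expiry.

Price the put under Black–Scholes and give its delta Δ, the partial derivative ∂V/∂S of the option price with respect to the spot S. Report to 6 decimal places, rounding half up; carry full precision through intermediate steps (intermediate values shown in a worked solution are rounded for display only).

price = 5.923642
Δ = -0.266741

σ√T = 0.1614·√2.0468 = 0.230909
d₁ = (ln(S/K) + (r+σ²/2)T) / (σ√T) = (ln(139.56/133.19) + (0.0344+0.1614²/2)·2.0468) / 0.230909 = (0.046718 + 0.097069) / 0.230909 = 0.622701
d₂ = d₁ − σ√T = 0.622701 − 0.230909 = 0.391792
e^{−rT} = 0.932012
N(−d₁) = 0.266741,  N(−d₂) = 0.347606
Put price V = K·e^{−rT}·N(−d₂) − S·N(−d₁) = 43.149949 − 37.226307 = 5.923642
Δ = −N(−d₁) = -0.266741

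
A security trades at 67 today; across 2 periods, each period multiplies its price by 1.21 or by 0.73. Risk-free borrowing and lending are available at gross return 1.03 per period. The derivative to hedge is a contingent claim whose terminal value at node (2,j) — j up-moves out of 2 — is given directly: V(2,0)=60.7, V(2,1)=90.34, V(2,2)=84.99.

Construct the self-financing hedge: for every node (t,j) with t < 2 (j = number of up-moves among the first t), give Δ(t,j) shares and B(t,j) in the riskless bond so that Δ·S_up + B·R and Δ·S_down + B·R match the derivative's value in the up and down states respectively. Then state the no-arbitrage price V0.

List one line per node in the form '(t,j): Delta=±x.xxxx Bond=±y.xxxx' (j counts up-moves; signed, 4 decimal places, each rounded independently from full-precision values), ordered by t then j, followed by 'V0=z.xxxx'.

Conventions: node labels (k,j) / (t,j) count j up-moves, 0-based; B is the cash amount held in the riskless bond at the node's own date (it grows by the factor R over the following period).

(0,0): Delta=0.2346 Bond=63.5368
(1,0): Delta=1.2625 Bond=15.1675
(1,1): Delta=-0.1375 Bond=95.6082
V0=79.2554

Under the risk-neutral measure, an up-move has probability p* = (R−d)/(u−d) = 0.6250 and values discount at R = 1.03.
Terminal payoffs: V(2,0)=60.7000, V(2,1)=90.3400, V(2,2)=84.9900
(1,0): S=48.9100. Δ = (V_up−V_dn)/(S_up−S_dn) = (90.3400−60.7000)/(59.1811−35.7043) = 1.2625. V = [p*·90.3400 + (1−p*)·60.7000]/1.03 = 76.9175. B = V − Δ·S = 15.1675.
(1,1): S=81.0700. Δ = (V_up−V_dn)/(S_up−S_dn) = (84.9900−90.3400)/(98.0947−59.1811) = -0.1375. V = [p*·84.9900 + (1−p*)·90.3400]/1.03 = 84.4624. B = V − Δ·S = 95.6082.
(0,0): S=67.0000. Δ = (V_up−V_dn)/(S_up−S_dn) = (84.4624−76.9175)/(81.0700−48.9100) = 0.2346. V = [p*·84.4624 + (1−p*)·76.9175]/1.03 = 79.2554. B = V − Δ·S = 63.5368.
Verification: the root portfolio costs Δ(0,0)·S0 + B(0,0) = 79.2554, matching V0.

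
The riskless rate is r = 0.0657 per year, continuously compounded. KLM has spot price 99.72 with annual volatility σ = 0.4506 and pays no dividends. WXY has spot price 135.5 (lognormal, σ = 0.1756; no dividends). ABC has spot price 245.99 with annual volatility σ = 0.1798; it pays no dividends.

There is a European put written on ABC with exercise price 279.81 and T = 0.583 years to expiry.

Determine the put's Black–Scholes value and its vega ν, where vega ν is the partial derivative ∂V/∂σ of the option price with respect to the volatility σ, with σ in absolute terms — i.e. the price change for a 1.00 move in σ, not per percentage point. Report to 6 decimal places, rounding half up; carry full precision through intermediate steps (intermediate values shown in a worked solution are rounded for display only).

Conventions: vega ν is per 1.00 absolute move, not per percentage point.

price = 28.703454
ν = 62.935495

σ√T = 0.1798·√0.583 = 0.137285
d₁ = (ln(S/K) + (r+σ²/2)T) / (σ√T) = (ln(245.99/279.81) + (0.0657+0.1798²/2)·0.583) / 0.137285 = (-0.128820 + 0.047727) / 0.137285 = -0.590691
d₂ = d₁ − σ√T = -0.590691 − 0.137285 = -0.727976
e^{−rT} = 0.962421
N(−d₁) = 0.722636,  N(−d₂) = 0.766686
Put price V = K·e^{−rT}·N(−d₂) − S·N(−d₁) = 206.464756 − 177.761303 = 28.703454
φ(d₁) = (1/√(2π))·e^{−d₁²/2} = 0.335076
ν = S·φ(d₁)·√T = 62.935495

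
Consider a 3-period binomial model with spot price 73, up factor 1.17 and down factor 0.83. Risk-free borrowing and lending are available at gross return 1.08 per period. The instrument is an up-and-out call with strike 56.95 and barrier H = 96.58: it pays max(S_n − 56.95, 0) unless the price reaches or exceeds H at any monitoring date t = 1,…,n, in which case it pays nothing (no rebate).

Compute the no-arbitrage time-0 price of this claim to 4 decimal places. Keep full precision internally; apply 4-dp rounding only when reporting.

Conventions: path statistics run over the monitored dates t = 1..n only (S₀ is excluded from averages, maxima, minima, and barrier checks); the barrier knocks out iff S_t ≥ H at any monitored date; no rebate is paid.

price = 6.1376

No-arbitrage gives p* = (R−d)/(u−d) = 0.7353: enumerate every path, weight its payoff by its p*-probability, and discount by R^3.
Enumerate all 2^3 = 8 price paths (U = up ×1.17, D = down ×0.83); each path with k up-moves has probability p*^k·(1−p*)^(3−k).
DDD: M=60.5900, payoff=0.0000, prob=0.018548
UDD: M=85.4100, payoff=1.8889, prob=0.051521
DUD: M=70.8903, payoff=1.8889, prob=0.051521
UUD: M=99.9297, payoff=0.0000, prob=0.143115
DDU: M=60.5900, payoff=1.8889, prob=0.051521
UDU: M=85.4100, payoff=25.9917, prob=0.143115
DUU: M=82.9417, payoff=25.9917, prob=0.143115
UUU: M=116.9177, payoff=0.0000, prob=0.397542
Price = Σ prob·payoff / R^3 = 7.731565 / 1.259712 = 6.1376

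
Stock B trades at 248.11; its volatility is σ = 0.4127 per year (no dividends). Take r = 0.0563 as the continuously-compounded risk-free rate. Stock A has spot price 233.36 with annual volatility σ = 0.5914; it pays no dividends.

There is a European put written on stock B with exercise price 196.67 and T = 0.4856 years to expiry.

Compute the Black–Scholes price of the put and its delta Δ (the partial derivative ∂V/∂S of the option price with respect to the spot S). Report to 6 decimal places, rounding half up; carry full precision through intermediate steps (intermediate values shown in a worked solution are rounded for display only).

σ√T = 0.4127·√0.4856 = 0.287590
d₁ = (ln(S/K) + (r+σ²/2)T) / (σ√T) = (ln(248.11/196.67) + (0.0563+0.4127²/2)·0.4856) / 0.287590 = (0.232345 + 0.068693) / 0.287590 = 1.046762
d₂ = d₁ − σ√T = 1.046762 − 0.287590 = 0.759172
e^{−rT} = 0.973031
N(−d₁) = 0.147605,  N(−d₂) = 0.223875
Put price V = K·e^{−rT}·N(−d₂) − S·N(−d₁) = 42.842040 − 36.622200 = 6.219840
Δ = −N(−d₁) = -0.147605

price = 6.219840
Δ = -0.147605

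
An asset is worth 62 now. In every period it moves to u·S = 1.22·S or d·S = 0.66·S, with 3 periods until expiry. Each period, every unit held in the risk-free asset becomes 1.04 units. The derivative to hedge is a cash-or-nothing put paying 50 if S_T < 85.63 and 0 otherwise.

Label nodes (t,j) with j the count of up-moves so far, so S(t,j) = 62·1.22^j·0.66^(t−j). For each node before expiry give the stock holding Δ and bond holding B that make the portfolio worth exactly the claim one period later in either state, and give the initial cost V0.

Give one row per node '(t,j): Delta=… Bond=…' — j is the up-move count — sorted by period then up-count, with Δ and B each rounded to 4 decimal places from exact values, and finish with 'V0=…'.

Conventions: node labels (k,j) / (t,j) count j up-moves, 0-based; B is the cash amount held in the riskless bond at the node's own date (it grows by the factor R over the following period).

(0,0): Delta=-0.6131 Bond=68.5720
(1,0): Delta=0.0000 Bond=46.2278
(1,1): Delta=-0.7702 Bond=83.1983
(2,0): Delta=0.0000 Bond=48.0769
(2,1): Delta=0.0000 Bond=48.0769
(2,2): Delta=-0.9675 Bond=104.7390
V0=30.5613

Risk-neutral probability p* = (R−d)/(u−d) = (1.04−0.66)/(1.22−0.66) = 0.6786.
Terminal payoffs: V(3,0)=50.0000, V(3,1)=50.0000, V(3,2)=50.0000, V(3,3)=0.0000
Node (2,0) S=27.0072: V=(p*·50.0000+(1−p*)·50.0000)/1.04=48.0769; Δ=(50.0000−50.0000)/(32.9488−17.8248)=0.0000; B=V−Δ·S=48.0769
Node (2,1) S=49.9224: V=(p*·50.0000+(1−p*)·50.0000)/1.04=48.0769; Δ=(50.0000−50.0000)/(60.9053−32.9488)=0.0000; B=V−Δ·S=48.0769
Node (2,2) S=92.2808: V=(p*·0.0000+(1−p*)·50.0000)/1.04=15.4533; Δ=(0.0000−50.0000)/(112.5826−60.9053)=-0.9675; B=V−Δ·S=104.7390
Node (1,0) S=40.9200: V=(p*·48.0769+(1−p*)·48.0769)/1.04=46.2278; Δ=(48.0769−48.0769)/(49.9224−27.0072)=0.0000; B=V−Δ·S=46.2278
Node (1,1) S=75.6400: V=(p*·15.4533+(1−p*)·48.0769)/1.04=24.9418; Δ=(15.4533−48.0769)/(92.2808−49.9224)=-0.7702; B=V−Δ·S=83.1983
Node (0,0) S=62.0000: V=(p*·24.9418+(1−p*)·46.2278)/1.04=30.5613; Δ=(24.9418−46.2278)/(75.6400−40.9200)=-0.6131; B=V−Δ·S=68.5720
Check: Δ(0,0)·S0 + B(0,0) = 30.5613 = V0.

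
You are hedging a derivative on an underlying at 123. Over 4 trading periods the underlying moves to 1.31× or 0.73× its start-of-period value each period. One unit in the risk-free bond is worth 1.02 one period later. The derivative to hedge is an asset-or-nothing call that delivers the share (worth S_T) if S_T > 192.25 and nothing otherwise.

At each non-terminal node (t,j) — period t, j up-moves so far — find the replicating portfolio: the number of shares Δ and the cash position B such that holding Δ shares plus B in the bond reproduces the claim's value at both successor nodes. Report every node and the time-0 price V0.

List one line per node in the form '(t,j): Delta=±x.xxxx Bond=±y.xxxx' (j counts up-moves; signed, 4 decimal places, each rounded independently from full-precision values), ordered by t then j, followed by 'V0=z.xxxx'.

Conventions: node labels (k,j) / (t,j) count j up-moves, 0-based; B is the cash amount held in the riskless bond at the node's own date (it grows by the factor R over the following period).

Since d<R<u, set p* = (R−d)/(u−d) = 0.5000; price each node as the discounted p*-expectation of its children.
At maturity the claim pays: V(4,0)=0.0000, V(4,1)=0.0000, V(4,2)=0.0000, V(4,3)=201.8561, V(4,4)=362.2349
  t=3,j=0: stock 47.8491 → up 62.6823 (V=0.0000), down 34.9298 (V=0.0000). Price 0.0000; hedge Δ=0.0000, bond B=0.0000.
  t=3,j=1: stock 85.8662 → up 112.4847 (V=0.0000), down 62.6823 (V=0.0000). Price 0.0000; hedge Δ=0.0000, bond B=0.0000.
  t=3,j=2: stock 154.0886 → up 201.8561 (V=201.8561), down 112.4847 (V=0.0000). Price 98.9491; hedge Δ=2.2586, bond B=-249.0787.
  t=3,j=3: stock 276.5152 → up 362.2349 (V=362.2349), down 201.8561 (V=201.8561). Price 276.5152; hedge Δ=1.0000, bond B=0.0000.
  t=2,j=0: stock 65.5467 → up 85.8662 (V=0.0000), down 47.8491 (V=0.0000). Price 0.0000; hedge Δ=0.0000, bond B=0.0000.
  t=2,j=1: stock 117.6249 → up 154.0886 (V=98.9491), down 85.8662 (V=0.0000). Price 48.5044; hedge Δ=1.4504, bond B=-122.0974.
  t=2,j=2: stock 211.0803 → up 276.5152 (V=276.5152), down 154.0886 (V=98.9491). Price 184.0511; hedge Δ=1.4504, bond B=-122.0974.
  t=1,j=0: stock 89.7900 → up 117.6249 (V=48.5044), down 65.5467 (V=0.0000). Price 23.7767; hedge Δ=0.9314, bond B=-59.8517.
  t=1,j=1: stock 161.1300 → up 211.0803 (V=184.0511), down 117.6249 (V=48.5044). Price 113.9978; hedge Δ=1.4504, bond B=-119.7033.
  t=0,j=0: stock 123.0000 → up 161.1300 (V=113.9978), down 89.7900 (V=23.7767). Price 67.5365; hedge Δ=1.2647, bond B=-88.0172.
Check: Δ(0,0)·S0 + B(0,0) = 67.5365 = V0.

(0,0): Delta=1.2647 Bond=-88.0172
(1,0): Delta=0.9314 Bond=-59.8517
(1,1): Delta=1.4504 Bond=-119.7033
(2,0): Delta=0.0000 Bond=0.0000
(2,1): Delta=1.4504 Bond=-122.0974
(2,2): Delta=1.4504 Bond=-122.0974
(3,0): Delta=0.0000 Bond=0.0000
(3,1): Delta=0.0000 Bond=0.0000
(3,2): Delta=2.2586 Bond=-249.0787
(3,3): Delta=1.0000 Bond=0.0000
V0=67.5365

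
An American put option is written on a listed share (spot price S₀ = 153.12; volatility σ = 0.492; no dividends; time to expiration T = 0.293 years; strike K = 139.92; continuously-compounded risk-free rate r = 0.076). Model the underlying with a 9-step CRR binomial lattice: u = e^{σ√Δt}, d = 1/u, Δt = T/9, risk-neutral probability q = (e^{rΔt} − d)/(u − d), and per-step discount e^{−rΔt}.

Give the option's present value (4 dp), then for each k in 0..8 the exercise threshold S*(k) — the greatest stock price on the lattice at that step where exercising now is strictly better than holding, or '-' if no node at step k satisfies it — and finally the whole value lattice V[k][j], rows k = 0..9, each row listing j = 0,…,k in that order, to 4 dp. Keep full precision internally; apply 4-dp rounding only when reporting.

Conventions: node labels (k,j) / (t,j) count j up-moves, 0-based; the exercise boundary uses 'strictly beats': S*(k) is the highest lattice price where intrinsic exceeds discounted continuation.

price = 8.4244
boundary = - - - - - 98.2348 107.3541 117.3200 128.2110
tree:
8.4244
12.3950 4.3631
17.7307 6.9428 1.7190
24.5414 10.7809 3.0110 0.3922
32.6908 16.2424 5.1906 0.7736 0.0000
41.6852 23.5596 8.7617 1.5259 0.0000 0.0000
50.0299 32.5659 14.3700 3.0096 0.0000 0.0000 0.0000
57.6657 41.6852 22.6000 5.9363 0.0000 0.0000 0.0000 0.0000
64.6529 50.0299 32.5659 11.7090 0.0000 0.0000 0.0000 0.0000 0.0000
71.0465 57.6657 41.6852 22.6000 0.0000 0.0000 0.0000 0.0000 0.0000 0.0000

Δt=0.03256  u=1.09283  d=0.91505  q=0.49176  discount=0.99753
step 9 (expiry): payoffs max(K−S,0) = 71.0465 57.6657 41.6852 22.6000 0.0000 0.0000 0.0000 0.0000 0.0000 0.0000
step 8: (k=8,j=0): S=75.2671, K−S=64.6529, hold=64.3071 ⇒ V=64.6529 exercise | (k=8,j=1): S=89.8901, K−S=50.0299, hold=49.6841 ⇒ V=50.0299 exercise | (k=8,j=2): S=107.3541, K−S=32.5659, hold=32.2201 ⇒ V=32.5659 exercise | (k=8,j=3): S=128.2110, K−S=11.7090, hold=11.4579 ⇒ V=11.7090 exercise | (k=8,j=4): S=153.1200, K−S=0.0000, hold=0.0000 ⇒ V=0.0000 continue | (k=8,j=5): S=182.8684, K−S=0.0000, hold=0.0000 ⇒ V=0.0000 continue | (k=8,j=6): S=218.3963, K−S=0.0000, hold=0.0000 ⇒ V=0.0000 continue | (k=8,j=7): S=260.8266, K−S=0.0000, hold=0.0000 ⇒ V=0.0000 continue | (k=8,j=8): S=311.5004, K−S=0.0000, hold=0.0000 ⇒ V=0.0000 continue  boundary S*=128.2110
step 7: (k=7,j=0): S=82.2543, K−S=57.6657, hold=57.3199 ⇒ V=57.6657 exercise | (k=7,j=1): S=98.2348, K−S=41.6852, hold=41.3395 ⇒ V=41.6852 exercise | (k=7,j=2): S=117.3200, K−S=22.6000, hold=22.2543 ⇒ V=22.6000 exercise | (k=7,j=3): S=140.1130, K−S=0.0000, hold=5.9363 ⇒ V=5.9363 continue | (k=7,j=4): S=167.3344, K−S=0.0000, hold=0.0000 ⇒ V=0.0000 continue | (k=7,j=5): S=199.8444, K−S=0.0000, hold=0.0000 ⇒ V=0.0000 continue | (k=7,j=6): S=238.6704, K−S=0.0000, hold=0.0000 ⇒ V=0.0000 continue | (k=7,j=7): S=285.0397, K−S=0.0000, hold=0.0000 ⇒ V=0.0000 continue  boundary S*=117.3200
step 6: (k=6,j=0): S=89.8901, K−S=50.0299, hold=49.6841 ⇒ V=50.0299 exercise | (k=6,j=1): S=107.3541, K−S=32.5659, hold=32.2201 ⇒ V=32.5659 exercise | (k=6,j=2): S=128.2110, K−S=11.7090, hold=14.3700 ⇒ V=14.3700 continue | (k=6,j=3): S=153.1200, K−S=0.0000, hold=3.0096 ⇒ V=3.0096 continue | (k=6,j=4): S=182.8684, K−S=0.0000, hold=0.0000 ⇒ V=0.0000 continue | (k=6,j=5): S=218.3963, K−S=0.0000, hold=0.0000 ⇒ V=0.0000 continue | (k=6,j=6): S=260.8266, K−S=0.0000, hold=0.0000 ⇒ V=0.0000 continue  boundary S*=107.3541
step 5: (k=5,j=0): S=98.2348, K−S=41.6852, hold=41.3395 ⇒ V=41.6852 exercise | (k=5,j=1): S=117.3200, K−S=22.6000, hold=23.5596 ⇒ V=23.5596 continue | (k=5,j=2): S=140.1130, K−S=0.0000, hold=8.7617 ⇒ V=8.7617 continue | (k=5,j=3): S=167.3344, K−S=0.0000, hold=1.5259 ⇒ V=1.5259 continue | (k=5,j=4): S=199.8444, K−S=0.0000, hold=0.0000 ⇒ V=0.0000 continue | (k=5,j=5): S=238.6704, K−S=0.0000, hold=0.0000 ⇒ V=0.0000 continue  boundary S*=98.2348
step 4: (k=4,j=0): S=107.3541, K−S=32.5659, hold=32.6908 ⇒ V=32.6908 continue | (k=4,j=1): S=128.2110, K−S=11.7090, hold=16.2424 ⇒ V=16.2424 continue | (k=4,j=2): S=153.1200, K−S=0.0000, hold=5.1906 ⇒ V=5.1906 continue | (k=4,j=3): S=182.8684, K−S=0.0000, hold=0.7736 ⇒ V=0.7736 continue | (k=4,j=4): S=218.3963, K−S=0.0000, hold=0.0000 ⇒ V=0.0000 continue  boundary S*=-
step 3: (k=3,j=0): S=117.3200, K−S=22.6000, hold=24.5414 ⇒ V=24.5414 continue | (k=3,j=1): S=140.1130, K−S=0.0000, hold=10.7809 ⇒ V=10.7809 continue | (k=3,j=2): S=167.3344, K−S=0.0000, hold=3.0110 ⇒ V=3.0110 continue | (k=3,j=3): S=199.8444, K−S=0.0000, hold=0.3922 ⇒ V=0.3922 continue  boundary S*=-
step 2: (k=2,j=0): S=128.2110, K−S=11.7090, hold=17.7307 ⇒ V=17.7307 continue | (k=2,j=1): S=153.1200, K−S=0.0000, hold=6.9428 ⇒ V=6.9428 continue | (k=2,j=2): S=182.8684, K−S=0.0000, hold=1.7190 ⇒ V=1.7190 continue  boundary S*=-
step 1: (k=1,j=0): S=140.1130, K−S=0.0000, hold=12.3950 ⇒ V=12.3950 continue | (k=1,j=1): S=167.3344, K−S=0.0000, hold=4.3631 ⇒ V=4.3631 continue  boundary S*=-
step 0: (k=0,j=0): S=153.1200, K−S=0.0000, hold=8.4244 ⇒ V=8.4244 continue  boundary S*=-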